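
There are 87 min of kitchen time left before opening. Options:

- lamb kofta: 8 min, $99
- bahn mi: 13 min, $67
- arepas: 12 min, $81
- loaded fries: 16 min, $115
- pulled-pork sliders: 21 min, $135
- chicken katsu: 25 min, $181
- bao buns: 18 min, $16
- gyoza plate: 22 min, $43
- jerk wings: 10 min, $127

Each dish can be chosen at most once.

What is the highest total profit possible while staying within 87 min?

670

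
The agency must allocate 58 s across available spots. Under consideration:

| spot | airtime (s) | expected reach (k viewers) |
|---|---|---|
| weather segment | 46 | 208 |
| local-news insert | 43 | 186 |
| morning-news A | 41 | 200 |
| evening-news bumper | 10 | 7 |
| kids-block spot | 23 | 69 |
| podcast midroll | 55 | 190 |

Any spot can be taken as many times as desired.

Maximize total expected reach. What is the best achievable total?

By expected reach per s: morning-news A 4.88, weather segment 4.52, local-news insert 4.33, podcast midroll 3.45 lead.
A density-first pass picks morning-news A + evening-news bumper — 207 at 51 s.
Replace morning-news A with weather segment: the trade gains 8 net, giving 215 at 56 s.
The spare 2 s is too small for any remaining spot, and no exchange beats 215.

215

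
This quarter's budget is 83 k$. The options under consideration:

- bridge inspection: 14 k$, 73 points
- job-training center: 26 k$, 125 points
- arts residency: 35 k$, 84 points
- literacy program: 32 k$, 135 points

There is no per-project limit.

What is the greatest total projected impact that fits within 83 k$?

417

A density-first pass picks 5×bridge inspection — 365 at 70 k$.
Replace bridge inspection with job-training center: the trade gains 52 net, giving 417 at 82 k$.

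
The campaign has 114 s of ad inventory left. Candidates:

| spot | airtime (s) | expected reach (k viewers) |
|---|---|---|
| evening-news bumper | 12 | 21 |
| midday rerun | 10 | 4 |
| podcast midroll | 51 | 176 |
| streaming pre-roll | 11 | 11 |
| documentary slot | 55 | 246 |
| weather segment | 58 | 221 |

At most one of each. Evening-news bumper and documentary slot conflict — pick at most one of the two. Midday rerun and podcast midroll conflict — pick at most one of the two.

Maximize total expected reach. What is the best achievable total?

The ratio ordering already packs tightly: documentary slot + weather segment, 113 s, 467.
Runner-up podcast midroll + documentary slot tops out at 422.

467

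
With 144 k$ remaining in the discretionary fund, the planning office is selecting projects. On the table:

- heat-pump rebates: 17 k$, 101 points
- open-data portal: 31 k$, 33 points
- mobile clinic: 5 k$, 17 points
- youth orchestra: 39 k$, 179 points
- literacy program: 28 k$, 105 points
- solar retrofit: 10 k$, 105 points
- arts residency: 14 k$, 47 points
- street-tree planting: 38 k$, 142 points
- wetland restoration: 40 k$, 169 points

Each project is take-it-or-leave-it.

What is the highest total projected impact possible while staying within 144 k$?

696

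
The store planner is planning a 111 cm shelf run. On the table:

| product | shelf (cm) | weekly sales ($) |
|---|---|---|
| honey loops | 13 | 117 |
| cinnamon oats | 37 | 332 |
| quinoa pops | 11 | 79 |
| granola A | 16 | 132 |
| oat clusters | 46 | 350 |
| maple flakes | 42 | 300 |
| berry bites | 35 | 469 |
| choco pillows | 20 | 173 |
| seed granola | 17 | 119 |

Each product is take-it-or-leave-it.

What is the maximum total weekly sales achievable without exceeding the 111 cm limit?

The ratio heuristic lands on honey loops + cinnamon oats + berry bites + choco pillows (1091) but leaves 6 cm idle.
The 13 cm tied up in honey loops is better spent on granola A — total rises to 1106 (108 cm).
No other feasible combination exceeds 1106.

1106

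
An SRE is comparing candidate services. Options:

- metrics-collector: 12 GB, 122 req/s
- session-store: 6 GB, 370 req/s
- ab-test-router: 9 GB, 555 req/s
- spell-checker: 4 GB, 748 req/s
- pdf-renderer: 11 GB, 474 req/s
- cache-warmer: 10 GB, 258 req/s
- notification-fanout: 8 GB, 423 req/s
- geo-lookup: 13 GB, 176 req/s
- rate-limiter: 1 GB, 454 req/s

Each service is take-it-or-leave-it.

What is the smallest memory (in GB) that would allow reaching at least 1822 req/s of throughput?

19

Need the lightest bundle worth ≥ 1822.
Taking session-store + spell-checker + notification-fanout + rate-limiter gives 1995 (≥ 1822) for 19 GB.
Any bundle with less than 19 GB falls short of 1822.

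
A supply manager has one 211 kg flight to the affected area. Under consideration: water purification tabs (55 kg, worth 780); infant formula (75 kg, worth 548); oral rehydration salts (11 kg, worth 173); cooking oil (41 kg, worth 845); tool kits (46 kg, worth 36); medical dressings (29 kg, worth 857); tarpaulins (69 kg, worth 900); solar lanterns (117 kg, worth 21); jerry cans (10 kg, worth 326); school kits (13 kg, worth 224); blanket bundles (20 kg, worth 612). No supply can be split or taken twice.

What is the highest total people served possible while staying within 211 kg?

3937

The ratio heuristic lands on water purification tabs + oral rehydration salts + cooking oil + medical dressings + jerry cans + school kits + blanket bundles (3817) but leaves 32 kg idle.
Replace water purification tabs with tarpaulins: the trade gains 120 net, giving 3937 at 193 kg.
Runner-up water purification tabs + oral rehydration salts + medical dressings + tarpaulins + jerry cans + school kits + blanket bundles tops out at 3872.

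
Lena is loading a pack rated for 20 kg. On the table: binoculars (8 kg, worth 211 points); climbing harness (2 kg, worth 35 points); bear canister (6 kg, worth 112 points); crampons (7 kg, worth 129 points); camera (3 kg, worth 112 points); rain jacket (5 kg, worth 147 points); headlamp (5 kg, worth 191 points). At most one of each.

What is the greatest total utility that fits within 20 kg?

Filling by ratio: bear canister + camera + rain jacket + headlamp for 562, with 1 kg left unused.
The 9 kg tied up in bear canister and camera is better spent on binoculars + climbing harness — total rises to 584 (20 kg).
That's the maximum — no swap from here does better than 584.

584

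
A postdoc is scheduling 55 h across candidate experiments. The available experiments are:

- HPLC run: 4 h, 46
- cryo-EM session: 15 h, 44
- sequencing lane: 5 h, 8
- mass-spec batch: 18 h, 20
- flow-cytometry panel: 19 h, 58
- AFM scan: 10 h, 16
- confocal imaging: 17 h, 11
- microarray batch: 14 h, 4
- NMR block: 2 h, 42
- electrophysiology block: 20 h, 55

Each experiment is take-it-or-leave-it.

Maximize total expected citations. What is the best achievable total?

217

Greedy by ratio would take HPLC run + cryo-EM session + sequencing lane + flow-cytometry panel + AFM scan + NMR block: 55 h used, total 214.
Replace cryo-EM session and sequencing lane with electrophysiology block: the trade gains 3 net, giving 217 at 55 h.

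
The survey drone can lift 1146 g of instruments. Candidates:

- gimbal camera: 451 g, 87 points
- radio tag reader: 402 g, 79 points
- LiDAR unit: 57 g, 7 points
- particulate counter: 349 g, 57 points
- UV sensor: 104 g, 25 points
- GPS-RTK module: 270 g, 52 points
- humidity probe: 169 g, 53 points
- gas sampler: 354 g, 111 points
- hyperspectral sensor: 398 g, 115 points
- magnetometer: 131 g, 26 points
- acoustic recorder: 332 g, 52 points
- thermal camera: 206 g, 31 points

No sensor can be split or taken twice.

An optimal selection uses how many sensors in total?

The maximum data value within 1146 g is 312.
For example LiDAR unit + humidity probe + gas sampler + hyperspectral sensor + magnetometer achieves it, using 1109 g.
Every optimal selection uses 5 sensors.

5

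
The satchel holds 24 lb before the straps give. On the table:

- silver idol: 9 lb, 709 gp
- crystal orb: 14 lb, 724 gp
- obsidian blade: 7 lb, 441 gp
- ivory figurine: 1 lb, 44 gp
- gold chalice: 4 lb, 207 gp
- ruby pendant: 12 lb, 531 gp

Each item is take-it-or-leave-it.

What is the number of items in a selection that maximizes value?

3

Best achievable value is 1477.
For example silver idol + crystal orb + ivory figurine achieves it, using 24 lb.
Any selection reaching 1477 contains exactly 3 items.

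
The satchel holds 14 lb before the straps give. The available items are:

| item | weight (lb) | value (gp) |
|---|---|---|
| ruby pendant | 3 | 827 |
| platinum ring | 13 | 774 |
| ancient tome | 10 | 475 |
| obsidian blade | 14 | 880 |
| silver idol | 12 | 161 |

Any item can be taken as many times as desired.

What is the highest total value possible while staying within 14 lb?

3308

By value per lb: ruby pendant 275.67, obsidian blade 62.86, platinum ring 59.54, ancient tome 47.50 lead.
Best packing: 4×ruby pendant — 12 lb, 3308 total.
No other feasible combination exceeds 3308.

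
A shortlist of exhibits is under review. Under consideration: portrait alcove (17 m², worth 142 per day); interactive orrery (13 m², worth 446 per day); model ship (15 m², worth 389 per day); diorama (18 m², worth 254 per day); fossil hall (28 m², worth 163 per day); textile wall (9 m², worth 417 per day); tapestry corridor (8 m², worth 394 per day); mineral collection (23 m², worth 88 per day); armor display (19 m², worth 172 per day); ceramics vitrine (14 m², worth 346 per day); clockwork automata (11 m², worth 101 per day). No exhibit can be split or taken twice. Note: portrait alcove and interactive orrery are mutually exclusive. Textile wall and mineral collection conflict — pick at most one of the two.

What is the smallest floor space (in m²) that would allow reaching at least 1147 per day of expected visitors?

30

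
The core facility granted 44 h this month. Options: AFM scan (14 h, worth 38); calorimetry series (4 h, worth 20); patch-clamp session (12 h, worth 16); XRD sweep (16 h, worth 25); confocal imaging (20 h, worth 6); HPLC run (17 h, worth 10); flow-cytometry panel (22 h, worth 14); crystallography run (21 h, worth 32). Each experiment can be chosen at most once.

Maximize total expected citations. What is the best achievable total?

90

The ratio heuristic lands on AFM scan + calorimetry series + XRD sweep (83) but leaves 10 h idle.
The 16 h tied up in XRD sweep is better spent on crystallography run — total rises to 90 (39 h).
Next best is AFM scan + calorimetry series + XRD sweep at 83 (34 h) — short by 7.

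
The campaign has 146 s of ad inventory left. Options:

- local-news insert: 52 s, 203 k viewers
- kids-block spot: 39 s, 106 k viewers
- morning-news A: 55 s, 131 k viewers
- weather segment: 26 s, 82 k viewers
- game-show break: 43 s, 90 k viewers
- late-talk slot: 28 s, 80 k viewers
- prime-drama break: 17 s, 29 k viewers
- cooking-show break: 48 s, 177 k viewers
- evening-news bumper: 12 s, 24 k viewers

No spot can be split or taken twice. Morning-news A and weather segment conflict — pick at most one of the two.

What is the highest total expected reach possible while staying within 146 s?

491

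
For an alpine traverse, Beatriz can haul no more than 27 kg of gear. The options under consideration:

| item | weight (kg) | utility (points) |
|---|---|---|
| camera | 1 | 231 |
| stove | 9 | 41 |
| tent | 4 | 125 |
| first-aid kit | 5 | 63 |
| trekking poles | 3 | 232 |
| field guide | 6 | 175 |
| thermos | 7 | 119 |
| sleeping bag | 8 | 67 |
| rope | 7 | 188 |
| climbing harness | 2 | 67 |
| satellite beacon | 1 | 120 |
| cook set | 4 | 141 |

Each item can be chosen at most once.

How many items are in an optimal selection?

7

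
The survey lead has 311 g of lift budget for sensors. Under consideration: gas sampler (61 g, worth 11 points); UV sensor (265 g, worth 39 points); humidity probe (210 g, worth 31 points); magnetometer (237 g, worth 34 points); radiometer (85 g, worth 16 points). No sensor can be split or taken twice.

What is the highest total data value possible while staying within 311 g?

47

Filling by ratio: gas sampler + radiometer for 27, with 165 g left unused.
The 61 g tied up in gas sampler is better spent on humidity probe — total rises to 47 (295 g).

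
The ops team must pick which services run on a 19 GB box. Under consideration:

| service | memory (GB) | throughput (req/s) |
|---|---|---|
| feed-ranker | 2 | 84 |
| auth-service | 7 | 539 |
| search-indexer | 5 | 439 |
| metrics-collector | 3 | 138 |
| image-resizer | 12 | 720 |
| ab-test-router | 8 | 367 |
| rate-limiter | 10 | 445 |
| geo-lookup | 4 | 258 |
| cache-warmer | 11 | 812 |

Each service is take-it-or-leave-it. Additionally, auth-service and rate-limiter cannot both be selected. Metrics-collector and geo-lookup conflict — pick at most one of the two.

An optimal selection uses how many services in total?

3

Optimal total is 1389.
search-indexer + metrics-collector + cache-warmer hits 1389 at 19 GB.
Every optimal selection uses 3 services.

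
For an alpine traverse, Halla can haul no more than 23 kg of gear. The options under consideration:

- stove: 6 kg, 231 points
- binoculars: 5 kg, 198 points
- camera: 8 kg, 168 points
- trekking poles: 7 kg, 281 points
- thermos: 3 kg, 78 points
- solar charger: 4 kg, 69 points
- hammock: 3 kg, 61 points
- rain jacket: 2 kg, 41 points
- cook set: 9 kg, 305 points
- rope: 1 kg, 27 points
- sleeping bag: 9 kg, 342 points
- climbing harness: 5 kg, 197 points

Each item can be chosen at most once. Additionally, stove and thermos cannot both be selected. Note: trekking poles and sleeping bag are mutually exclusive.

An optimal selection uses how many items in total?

Best achievable utility is 907.
For example stove + binoculars + trekking poles + climbing harness achieves it, using 23 kg.
Any selection reaching 907 contains exactly 4 items.

4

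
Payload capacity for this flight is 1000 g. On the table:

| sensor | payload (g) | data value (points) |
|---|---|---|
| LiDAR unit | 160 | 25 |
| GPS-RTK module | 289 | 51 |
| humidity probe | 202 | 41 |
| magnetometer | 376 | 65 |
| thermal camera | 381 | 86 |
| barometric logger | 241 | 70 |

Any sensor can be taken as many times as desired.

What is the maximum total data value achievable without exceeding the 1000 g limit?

280

Best packing: 4×barometric logger — 964 g, 280 total.
Every other selection either busts 1000 g or fails to beat 280.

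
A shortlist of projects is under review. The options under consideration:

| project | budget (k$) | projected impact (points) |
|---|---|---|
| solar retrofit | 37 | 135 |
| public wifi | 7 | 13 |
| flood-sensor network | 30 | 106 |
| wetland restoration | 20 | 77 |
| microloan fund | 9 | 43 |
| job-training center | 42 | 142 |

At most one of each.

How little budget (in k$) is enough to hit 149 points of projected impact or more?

Need the lightest bundle worth ≥ 149.
Taking flood-sensor network + microloan fund gives 149 (≥ 149) for 39 k$.
Below 39 k$ the best achievable stays under 149.

39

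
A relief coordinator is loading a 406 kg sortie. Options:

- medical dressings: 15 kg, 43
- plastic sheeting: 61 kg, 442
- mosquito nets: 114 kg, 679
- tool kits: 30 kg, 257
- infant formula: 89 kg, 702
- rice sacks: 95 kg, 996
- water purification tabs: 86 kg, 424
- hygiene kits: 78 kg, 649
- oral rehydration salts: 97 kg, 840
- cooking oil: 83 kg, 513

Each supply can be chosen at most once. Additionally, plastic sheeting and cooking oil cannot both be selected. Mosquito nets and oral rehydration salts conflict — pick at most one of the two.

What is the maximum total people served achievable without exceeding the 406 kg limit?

3487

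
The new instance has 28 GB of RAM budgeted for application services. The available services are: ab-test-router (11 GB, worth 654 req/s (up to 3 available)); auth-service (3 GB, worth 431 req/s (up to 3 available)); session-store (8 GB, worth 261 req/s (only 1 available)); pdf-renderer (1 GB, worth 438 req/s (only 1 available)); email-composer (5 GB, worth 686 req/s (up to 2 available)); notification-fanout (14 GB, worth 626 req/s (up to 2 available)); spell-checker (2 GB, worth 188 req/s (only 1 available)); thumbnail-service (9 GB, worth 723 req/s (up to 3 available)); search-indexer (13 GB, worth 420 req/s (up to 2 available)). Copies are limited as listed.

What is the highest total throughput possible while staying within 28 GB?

By throughput per GB: pdf-renderer 438.00, auth-service 143.67, email-composer 137.20, spell-checker 94.00 lead.
Taking the top-ratio services first gives 3×auth-service + pdf-renderer + 2×email-composer + spell-checker for 3291 (22 GB).
Replace auth-service with thumbnail-service: the trade gains 292 net, giving 3583 at 28 GB.

3583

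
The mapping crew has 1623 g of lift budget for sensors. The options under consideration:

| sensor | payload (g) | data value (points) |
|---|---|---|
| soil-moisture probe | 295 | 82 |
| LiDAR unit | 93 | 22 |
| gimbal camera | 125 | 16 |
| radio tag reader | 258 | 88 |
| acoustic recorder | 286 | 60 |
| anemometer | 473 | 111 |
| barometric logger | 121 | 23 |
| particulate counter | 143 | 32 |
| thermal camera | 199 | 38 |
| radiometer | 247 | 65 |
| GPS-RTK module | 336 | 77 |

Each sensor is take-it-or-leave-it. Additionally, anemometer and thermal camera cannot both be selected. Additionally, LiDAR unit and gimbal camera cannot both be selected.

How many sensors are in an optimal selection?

The maximum data value within 1623 g is 423.
For example soil-moisture probe + radio tag reader + anemometer + radiometer + GPS-RTK module achieves it, using 1609 g.
Every optimal selection uses 5 sensors.

5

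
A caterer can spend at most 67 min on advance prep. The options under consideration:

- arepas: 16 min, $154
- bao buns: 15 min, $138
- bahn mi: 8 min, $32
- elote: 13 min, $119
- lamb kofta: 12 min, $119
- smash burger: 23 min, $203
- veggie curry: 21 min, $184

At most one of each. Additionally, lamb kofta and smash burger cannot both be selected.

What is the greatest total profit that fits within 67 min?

By profit per min: lamb kofta 9.92, arepas 9.62, bao buns 9.20 lead.
A density-first pass picks arepas + bao buns + bahn mi + elote + lamb kofta — 562 at 64 min.
Dropping bahn mi and lamb kofta frees 20 min; slotting in smash burger (23 min) lifts the total to 614 at 67 min.

614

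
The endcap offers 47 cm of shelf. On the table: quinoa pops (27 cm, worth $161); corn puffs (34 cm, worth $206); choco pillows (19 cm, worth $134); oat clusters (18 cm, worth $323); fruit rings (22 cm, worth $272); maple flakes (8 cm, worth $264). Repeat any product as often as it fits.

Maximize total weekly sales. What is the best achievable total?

Density check — maple flakes 33.00, oat clusters 17.94, fruit rings 12.36 are the best per cm.
Best packing: 5×maple flakes — 40 cm, 1320 total.
Every other selection either busts 47 cm or fails to beat 1320.

1320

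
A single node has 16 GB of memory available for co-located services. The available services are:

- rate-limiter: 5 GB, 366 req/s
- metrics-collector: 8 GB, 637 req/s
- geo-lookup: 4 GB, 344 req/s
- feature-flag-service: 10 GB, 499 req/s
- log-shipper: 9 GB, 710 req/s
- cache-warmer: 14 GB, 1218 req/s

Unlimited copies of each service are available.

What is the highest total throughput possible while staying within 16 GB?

A density-first pass picks cache-warmer — 1218 at 14 GB.
The 14 GB tied up in cache-warmer is better spent on 4×geo-lookup — total rises to 1376 (16 GB).
Every other selection either busts 16 GB or fails to beat 1376.

1376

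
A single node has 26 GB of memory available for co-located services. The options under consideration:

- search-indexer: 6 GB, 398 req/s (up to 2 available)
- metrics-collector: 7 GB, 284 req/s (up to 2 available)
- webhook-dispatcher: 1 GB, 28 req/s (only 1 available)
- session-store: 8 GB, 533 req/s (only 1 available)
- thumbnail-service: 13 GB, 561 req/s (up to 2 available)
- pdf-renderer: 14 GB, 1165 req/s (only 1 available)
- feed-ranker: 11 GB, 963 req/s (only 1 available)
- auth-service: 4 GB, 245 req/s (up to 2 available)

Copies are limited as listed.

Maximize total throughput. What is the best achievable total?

2156

Density check — feed-ranker 87.55, pdf-renderer 83.21, session-store 66.62 are the best per GB.
Best packing: webhook-dispatcher + pdf-renderer + feed-ranker — 26 GB, 2156 total.
Nothing else within 26 GB beats 2156.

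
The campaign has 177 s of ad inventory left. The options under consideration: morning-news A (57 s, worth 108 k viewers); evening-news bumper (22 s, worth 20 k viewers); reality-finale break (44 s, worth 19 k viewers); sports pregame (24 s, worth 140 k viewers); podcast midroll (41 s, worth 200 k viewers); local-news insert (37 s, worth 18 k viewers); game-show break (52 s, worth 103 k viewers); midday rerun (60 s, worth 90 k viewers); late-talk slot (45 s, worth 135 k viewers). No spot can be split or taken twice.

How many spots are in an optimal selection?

4

Best achievable expected reach is 583.
One optimal bundle: morning-news A + sports pregame + podcast midroll + late-talk slot (167 s).
Any selection reaching 583 contains exactly 4 spots.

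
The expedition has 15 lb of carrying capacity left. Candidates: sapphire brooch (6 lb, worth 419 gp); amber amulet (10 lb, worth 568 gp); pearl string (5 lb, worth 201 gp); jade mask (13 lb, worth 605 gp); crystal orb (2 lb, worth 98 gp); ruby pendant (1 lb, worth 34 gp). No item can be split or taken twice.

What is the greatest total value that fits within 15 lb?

769

The ratio heuristic lands on sapphire brooch + pearl string + crystal orb + ruby pendant (752) but leaves 1 lb idle.
The 9 lb tied up in sapphire brooch and crystal orb and ruby pendant is better spent on amber amulet — total rises to 769 (15 lb).
Runner-up sapphire brooch + pearl string + crystal orb + ruby pendant tops out at 752.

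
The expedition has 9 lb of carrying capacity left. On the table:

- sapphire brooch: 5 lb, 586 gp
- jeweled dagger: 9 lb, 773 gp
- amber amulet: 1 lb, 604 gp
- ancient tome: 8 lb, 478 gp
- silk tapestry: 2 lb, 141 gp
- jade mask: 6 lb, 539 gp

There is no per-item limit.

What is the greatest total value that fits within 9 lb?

Best packing: 9×amber amulet — 9 lb, 5436 total.
Every other selection either busts 9 lb or fails to beat 5436.

5436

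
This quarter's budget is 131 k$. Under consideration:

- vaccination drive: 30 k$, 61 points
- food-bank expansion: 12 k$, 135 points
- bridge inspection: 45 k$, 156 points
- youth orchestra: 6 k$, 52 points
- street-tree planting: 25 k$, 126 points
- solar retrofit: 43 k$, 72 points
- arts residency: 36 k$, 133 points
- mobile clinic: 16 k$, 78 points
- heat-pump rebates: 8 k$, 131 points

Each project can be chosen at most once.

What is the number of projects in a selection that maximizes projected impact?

Optimal total is 685.
food-bank expansion + bridge inspection + youth orchestra + arts residency + mobile clinic + heat-pump rebates hits 685 at 123 k$.
All optima have 6 projects.

6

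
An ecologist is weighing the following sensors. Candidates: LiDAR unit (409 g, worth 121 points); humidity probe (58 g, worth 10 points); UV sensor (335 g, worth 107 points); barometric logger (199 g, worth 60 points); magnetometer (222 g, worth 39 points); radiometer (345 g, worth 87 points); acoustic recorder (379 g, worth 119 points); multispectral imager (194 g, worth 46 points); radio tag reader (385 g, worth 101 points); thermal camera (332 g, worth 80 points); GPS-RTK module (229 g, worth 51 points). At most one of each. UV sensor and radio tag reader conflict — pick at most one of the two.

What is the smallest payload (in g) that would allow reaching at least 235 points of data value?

Need the lightest bundle worth ≥ 235.
Taking humidity probe + UV sensor + acoustic recorder gives 236 (≥ 235) for 772 g.
No combination under 772 g hits 235.

772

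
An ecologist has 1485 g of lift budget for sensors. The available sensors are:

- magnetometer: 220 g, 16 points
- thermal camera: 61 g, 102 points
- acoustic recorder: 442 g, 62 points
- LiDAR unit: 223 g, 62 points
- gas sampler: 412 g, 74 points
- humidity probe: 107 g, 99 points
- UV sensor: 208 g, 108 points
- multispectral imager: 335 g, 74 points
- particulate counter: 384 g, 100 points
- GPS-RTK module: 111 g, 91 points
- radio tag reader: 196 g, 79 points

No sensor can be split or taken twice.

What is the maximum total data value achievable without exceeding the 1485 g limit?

653

Ranking by ratio (data value/g): thermal camera 1.67, humidity probe 0.93, GPS-RTK module 0.82.
Greedy by ratio would take thermal camera + LiDAR unit + humidity probe + UV sensor + particulate counter + GPS-RTK module + radio tag reader: 1290 g used, total 641.
The 223 g tied up in LiDAR unit is better spent on gas sampler — total rises to 653 (1479 g).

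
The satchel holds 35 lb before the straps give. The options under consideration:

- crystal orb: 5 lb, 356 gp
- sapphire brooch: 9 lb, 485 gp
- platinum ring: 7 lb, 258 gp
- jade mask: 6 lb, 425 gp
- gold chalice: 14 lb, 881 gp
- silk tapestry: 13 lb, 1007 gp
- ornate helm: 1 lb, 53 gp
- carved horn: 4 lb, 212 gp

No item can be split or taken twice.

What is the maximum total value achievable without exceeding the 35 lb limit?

2366

The ratio heuristic lands on crystal orb + sapphire brooch + jade mask + silk tapestry + ornate helm (2326) but leaves 1 lb idle.
The 14 lb tied up in crystal orb and sapphire brooch is better spent on gold chalice — total rises to 2366 (34 lb).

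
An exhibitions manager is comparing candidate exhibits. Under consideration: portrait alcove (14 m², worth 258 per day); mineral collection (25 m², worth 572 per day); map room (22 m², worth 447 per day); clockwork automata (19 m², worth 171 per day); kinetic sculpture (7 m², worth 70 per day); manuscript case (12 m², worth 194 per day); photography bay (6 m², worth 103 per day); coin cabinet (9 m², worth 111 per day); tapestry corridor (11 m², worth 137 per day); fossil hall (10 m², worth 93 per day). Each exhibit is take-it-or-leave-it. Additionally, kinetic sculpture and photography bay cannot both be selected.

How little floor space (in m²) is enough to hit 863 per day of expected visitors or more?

Minimise m² subject to total expected visitors ≥ 863.
Taking mineral collection + manuscript case + photography bay gives 869 (≥ 863) for 43 m².
Below 43 m² the best achievable stays under 863.

43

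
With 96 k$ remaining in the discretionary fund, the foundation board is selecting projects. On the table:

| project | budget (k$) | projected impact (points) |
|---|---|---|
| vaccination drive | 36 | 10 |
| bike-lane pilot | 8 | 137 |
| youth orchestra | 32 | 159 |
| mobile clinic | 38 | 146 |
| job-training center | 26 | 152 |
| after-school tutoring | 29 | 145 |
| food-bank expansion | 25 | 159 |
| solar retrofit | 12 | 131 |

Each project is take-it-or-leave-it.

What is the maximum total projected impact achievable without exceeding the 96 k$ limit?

607

Ranking by ratio (projected impact/k$): bike-lane pilot 17.12, solar retrofit 10.92, food-bank expansion 6.36.
The ratio heuristic lands on bike-lane pilot + job-training center + food-bank expansion + solar retrofit (579) but leaves 25 k$ idle.
Dropping solar retrofit frees 12 k$; slotting in youth orchestra (32 k$) lifts the total to 607 at 91 k$.
Next best is youth orchestra + job-training center + food-bank expansion + solar retrofit at 601 (95 k$) — short by 6.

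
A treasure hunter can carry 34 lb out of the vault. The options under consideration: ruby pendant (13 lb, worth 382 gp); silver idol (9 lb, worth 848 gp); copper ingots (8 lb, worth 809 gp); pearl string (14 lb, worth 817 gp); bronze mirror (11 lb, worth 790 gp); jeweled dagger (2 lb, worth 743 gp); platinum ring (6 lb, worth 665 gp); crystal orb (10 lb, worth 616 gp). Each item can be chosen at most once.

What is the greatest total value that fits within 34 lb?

3217

Greedy by ratio would take silver idol + copper ingots + jeweled dagger + platinum ring: 25 lb used, total 3065.
Dropping platinum ring frees 6 lb; slotting in pearl string (14 lb) lifts the total to 3217 at 33 lb.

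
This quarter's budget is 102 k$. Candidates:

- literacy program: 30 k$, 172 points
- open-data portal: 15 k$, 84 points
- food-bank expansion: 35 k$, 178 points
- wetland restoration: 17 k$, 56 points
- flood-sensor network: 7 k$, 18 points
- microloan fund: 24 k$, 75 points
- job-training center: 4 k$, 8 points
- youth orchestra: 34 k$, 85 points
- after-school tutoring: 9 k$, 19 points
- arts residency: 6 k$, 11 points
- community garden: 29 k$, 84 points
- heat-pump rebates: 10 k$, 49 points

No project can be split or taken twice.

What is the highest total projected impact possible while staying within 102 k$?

The ratio ordering already packs tightly: literacy program + open-data portal + food-bank expansion + flood-sensor network + job-training center + heat-pump rebates, 101 k$, 509.

509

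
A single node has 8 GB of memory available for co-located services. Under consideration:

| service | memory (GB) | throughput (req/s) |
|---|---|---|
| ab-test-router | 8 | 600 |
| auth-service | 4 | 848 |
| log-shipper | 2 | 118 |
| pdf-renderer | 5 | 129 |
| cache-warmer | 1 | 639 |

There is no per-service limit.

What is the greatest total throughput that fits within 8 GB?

Taking 8×cache-warmer: 8 GB used, 5112 in throughput.

5112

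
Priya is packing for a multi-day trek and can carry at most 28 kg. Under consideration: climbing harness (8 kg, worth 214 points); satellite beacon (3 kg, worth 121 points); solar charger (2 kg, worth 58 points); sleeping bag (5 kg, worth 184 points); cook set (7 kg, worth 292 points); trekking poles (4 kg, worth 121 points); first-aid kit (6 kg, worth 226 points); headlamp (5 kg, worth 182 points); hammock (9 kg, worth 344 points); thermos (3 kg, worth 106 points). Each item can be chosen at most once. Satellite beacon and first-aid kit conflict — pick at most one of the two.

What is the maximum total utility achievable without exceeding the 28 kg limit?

1062

Satellite beacon + sleeping bag + cook set + trekking poles + hammock uses 28 of the 28 kg and totals 1062.
An exhaustive check of the 1024 subsets confirms 1062.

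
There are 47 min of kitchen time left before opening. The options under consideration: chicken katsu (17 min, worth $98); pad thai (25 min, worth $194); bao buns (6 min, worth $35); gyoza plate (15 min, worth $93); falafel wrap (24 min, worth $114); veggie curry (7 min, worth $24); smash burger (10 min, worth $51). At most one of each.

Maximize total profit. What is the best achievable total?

322

Ranking by ratio (profit/min): pad thai 7.76, gyoza plate 6.20, bao buns 5.83, chicken katsu 5.76.
Best packing: pad thai + bao buns + gyoza plate — 46 min, 322 total.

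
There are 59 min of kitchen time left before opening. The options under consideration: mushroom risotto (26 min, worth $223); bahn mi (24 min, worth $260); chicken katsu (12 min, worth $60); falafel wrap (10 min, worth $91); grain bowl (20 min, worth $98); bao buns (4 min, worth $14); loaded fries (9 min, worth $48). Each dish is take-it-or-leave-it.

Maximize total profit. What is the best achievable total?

Density check — bahn mi 10.83, falafel wrap 9.10, mushroom risotto 8.58, loaded fries 5.33 are the best per min.
Greedy by ratio would take bahn mi + chicken katsu + falafel wrap + bao buns + loaded fries: 59 min used, total 473.
Replace chicken katsu and falafel wrap and bao buns with mushroom risotto: the trade gains 58 net, giving 531 at 59 min.
The closest alternative, mushroom risotto + bahn mi + bao buns, reaches only 497.

531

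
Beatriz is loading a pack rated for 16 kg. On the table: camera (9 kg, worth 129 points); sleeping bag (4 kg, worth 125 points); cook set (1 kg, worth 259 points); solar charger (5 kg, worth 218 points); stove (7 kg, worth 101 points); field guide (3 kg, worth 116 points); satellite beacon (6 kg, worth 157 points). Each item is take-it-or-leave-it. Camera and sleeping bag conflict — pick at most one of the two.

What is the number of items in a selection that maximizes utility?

Best achievable utility is 759.
For example sleeping bag + cook set + solar charger + satellite beacon achieves it, using 16 kg.
Every optimal selection uses 4 items.

4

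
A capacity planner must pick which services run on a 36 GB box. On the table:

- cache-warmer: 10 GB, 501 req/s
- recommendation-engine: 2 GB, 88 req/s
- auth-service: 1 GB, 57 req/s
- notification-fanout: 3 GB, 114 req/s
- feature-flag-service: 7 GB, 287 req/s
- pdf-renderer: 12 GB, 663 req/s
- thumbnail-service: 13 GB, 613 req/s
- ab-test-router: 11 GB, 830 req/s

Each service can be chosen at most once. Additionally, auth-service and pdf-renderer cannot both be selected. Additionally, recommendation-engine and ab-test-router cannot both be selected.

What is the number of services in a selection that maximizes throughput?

4

The maximum throughput within 36 GB is 2108.
For example cache-warmer + notification-fanout + pdf-renderer + ab-test-router achieves it, using 36 GB.
Any selection reaching 2108 contains exactly 4 services.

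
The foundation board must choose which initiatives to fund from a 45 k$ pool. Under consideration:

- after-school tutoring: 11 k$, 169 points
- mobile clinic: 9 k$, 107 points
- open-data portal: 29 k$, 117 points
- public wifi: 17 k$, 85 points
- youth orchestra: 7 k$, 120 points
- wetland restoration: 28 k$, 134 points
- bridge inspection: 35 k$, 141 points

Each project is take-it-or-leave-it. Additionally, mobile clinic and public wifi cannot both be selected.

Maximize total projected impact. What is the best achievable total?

396

After-school tutoring + mobile clinic + youth orchestra uses 27 of the 45 k$ and totals 396.
Nothing else feasible within 45 k$ beats 396.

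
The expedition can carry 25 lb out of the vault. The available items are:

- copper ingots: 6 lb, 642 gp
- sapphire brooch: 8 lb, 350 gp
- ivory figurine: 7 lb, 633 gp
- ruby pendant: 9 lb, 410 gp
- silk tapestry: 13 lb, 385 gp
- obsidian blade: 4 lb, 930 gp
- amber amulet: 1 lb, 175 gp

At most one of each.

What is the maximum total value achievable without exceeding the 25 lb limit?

Filling by ratio: copper ingots + ivory figurine + obsidian blade + amber amulet for 2380, with 7 lb left unused.
Replace amber amulet with sapphire brooch: the trade gains 175 net, giving 2555 at 25 lb.
Next best is copper ingots + ivory figurine + obsidian blade + amber amulet at 2380 (18 lb) — short by 175.

2555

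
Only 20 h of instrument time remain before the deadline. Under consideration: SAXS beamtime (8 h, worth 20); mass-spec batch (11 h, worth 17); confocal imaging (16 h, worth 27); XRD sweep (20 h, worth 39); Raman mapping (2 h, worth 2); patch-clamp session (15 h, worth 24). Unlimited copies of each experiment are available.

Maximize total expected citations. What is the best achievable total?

Best packing: 2×SAXS beamtime + 2×Raman mapping — 20 h, 44 total.
No other feasible combination exceeds 44.

44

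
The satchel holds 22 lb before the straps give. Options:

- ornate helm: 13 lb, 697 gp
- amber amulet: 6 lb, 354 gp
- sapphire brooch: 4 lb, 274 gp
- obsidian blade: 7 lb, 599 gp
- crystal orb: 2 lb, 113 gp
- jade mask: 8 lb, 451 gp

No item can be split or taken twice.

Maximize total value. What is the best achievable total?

1437

Ranking by ratio (value/lb): obsidian blade 85.57, sapphire brooch 68.50, amber amulet 59.00.
A density-first pass picks amber amulet + sapphire brooch + obsidian blade + crystal orb — 1340 at 19 lb.
The 6 lb tied up in amber amulet is better spent on jade mask — total rises to 1437 (21 lb).
That's the maximum — no swap from here does better than 1437.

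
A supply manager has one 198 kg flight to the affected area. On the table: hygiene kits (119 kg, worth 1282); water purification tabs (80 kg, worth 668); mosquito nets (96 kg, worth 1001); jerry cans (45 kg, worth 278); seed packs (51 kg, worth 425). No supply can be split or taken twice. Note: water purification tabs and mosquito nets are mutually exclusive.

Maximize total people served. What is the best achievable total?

By people served per kg: hygiene kits 10.77, mosquito nets 10.43, water purification tabs 8.35 lead.
Hygiene kits + seed packs uses 170 of the 198 kg and totals 1707.
The closest alternative, mosquito nets + jerry cans + seed packs, reaches only 1704.

1707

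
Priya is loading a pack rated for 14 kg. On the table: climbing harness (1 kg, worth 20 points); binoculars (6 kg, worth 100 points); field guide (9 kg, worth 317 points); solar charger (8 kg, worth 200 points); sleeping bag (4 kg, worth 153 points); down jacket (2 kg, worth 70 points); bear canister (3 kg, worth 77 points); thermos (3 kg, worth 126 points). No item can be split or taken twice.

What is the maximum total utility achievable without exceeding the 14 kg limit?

513

Filling by ratio: climbing harness + sleeping bag + down jacket + bear canister + thermos for 446, with 1 kg left unused.
Replace climbing harness and sleeping bag and bear canister with field guide: the trade gains 67 net, giving 513 at 14 kg.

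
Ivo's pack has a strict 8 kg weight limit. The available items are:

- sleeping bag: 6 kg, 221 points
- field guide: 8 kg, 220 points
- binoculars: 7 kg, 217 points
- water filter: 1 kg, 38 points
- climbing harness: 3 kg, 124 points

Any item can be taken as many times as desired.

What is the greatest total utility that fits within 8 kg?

Best packing: 2×water filter + 2×climbing harness — 8 kg, 324 total.
Every other selection either busts 8 kg or fails to beat 324.

324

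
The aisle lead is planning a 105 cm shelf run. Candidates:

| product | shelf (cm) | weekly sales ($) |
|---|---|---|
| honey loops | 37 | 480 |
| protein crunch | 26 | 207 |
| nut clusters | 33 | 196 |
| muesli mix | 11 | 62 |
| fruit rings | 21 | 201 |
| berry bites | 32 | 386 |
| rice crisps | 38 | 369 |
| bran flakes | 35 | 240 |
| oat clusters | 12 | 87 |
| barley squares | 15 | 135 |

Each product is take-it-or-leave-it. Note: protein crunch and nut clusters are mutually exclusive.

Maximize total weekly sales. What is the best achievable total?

Density check — honey loops 12.97, berry bites 12.06, rice crisps 9.71 are the best per cm.
Honey loops + fruit rings + berry bites + barley squares uses 105 of the 105 cm and totals 1202.

1202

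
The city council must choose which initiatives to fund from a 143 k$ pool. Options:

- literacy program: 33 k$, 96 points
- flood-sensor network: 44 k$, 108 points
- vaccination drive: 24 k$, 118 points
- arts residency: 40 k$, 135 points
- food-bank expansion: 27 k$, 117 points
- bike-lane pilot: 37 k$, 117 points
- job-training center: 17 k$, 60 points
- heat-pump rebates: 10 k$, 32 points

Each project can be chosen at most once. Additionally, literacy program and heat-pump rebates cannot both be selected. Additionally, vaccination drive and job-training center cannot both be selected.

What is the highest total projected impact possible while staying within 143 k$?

519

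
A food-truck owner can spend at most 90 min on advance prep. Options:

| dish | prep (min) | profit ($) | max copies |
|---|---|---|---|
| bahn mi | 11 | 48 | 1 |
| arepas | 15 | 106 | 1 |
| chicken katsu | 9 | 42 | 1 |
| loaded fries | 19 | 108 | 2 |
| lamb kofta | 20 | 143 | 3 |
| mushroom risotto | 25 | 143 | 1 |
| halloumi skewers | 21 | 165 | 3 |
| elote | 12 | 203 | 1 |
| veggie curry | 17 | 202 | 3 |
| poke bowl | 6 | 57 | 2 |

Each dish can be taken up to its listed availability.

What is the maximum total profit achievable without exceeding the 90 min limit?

1031

Density check — elote 16.92, veggie curry 11.88, poke bowl 9.50, halloumi skewers 7.86 are the best per min.
A density-first pass picks arepas + elote + 3×veggie curry + 2×poke bowl — 1029 at 90 min.
The 21 min tied up in arepas and poke bowl is better spent on halloumi skewers — total rises to 1031 (90 min).
Every other selection either busts 90 min or exceeds an availability limit or fails to beat 1031.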